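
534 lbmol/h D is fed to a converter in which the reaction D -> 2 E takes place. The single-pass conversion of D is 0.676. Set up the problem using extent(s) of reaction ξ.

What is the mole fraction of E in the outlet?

0.807

D reacted = 0.676 × 534 = 361 lbmol/h; ν_D = −1, so ξ = 361/1 = 361 lbmol/h.
Outlet amounts (n = n₀ + ν ξ):
  D: 534 − 1(361) = 173
  E: 0 + 2(361) = 722
Total out = 895 lbmol/h; y_E = 722 / 895 = 0.8067.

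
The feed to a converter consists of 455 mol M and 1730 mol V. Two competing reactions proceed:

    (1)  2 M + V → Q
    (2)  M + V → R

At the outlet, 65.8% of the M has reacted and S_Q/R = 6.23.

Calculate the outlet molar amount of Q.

Conversion of M: M consumed = 0.658 × 455 = 299.4 mol = 2ξ₁ + 1ξ₂.
Selectivity: 1ξ₁ / (1ξ₂) = 6.23 → ξ₁ = 6.23 ξ₂.
Substitute: (2·6.23 + 1) ξ₂ = 299.4 → ξ₂ = 22.24 mol, ξ₁ = 138.6 mol.
Outlet amounts (n = n₀ + Σ ν·ξ):
  M: 455 − 2(138.6) − 1(22.24) = 155.6
  V: 1730 − 1(138.6) − 1(22.24) = 1569
  Q: 0 + 1(138.6) = 138.6
  R: 0 + 1(22.24) = 22.24

139 mol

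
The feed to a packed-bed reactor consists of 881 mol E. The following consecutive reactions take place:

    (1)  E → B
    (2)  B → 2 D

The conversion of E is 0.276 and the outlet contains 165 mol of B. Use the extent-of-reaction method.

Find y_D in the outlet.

0.163

Conversion of E: E consumed = 1ξ₁ = 0.276 × 881 → ξ₁ = 243.2 mol.
B balance: n_B = 0 + 1ξ₁ − 1ξ₂ = 165 → ξ₂ = (1·243.2 − 165)/1 = 78.16 mol.
Outlet amounts (n = n₀ + Σ ν·ξ):
  E: 881 − 1(243.2) = 637.8
  B: 0 + 1(243.2) − 1(78.16) = 165
  D: 0 + 2(78.16) = 156.3
Total out = 959.2 mol; y_D = 156.3 / 959.2 = 0.163.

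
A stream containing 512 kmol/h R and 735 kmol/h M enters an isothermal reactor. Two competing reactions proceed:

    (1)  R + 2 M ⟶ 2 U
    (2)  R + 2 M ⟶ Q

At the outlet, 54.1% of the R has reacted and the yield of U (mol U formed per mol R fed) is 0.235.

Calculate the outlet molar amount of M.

Yield of U: 2ξ₁ / 512 = 0.235 → ξ₁ = 60.16 kmol/h.
Conversion of R: 1ξ₁ + 1ξ₂ = 0.541 × 512 = 277 → ξ₂ = 216.8 kmol/h.
Outlet amounts (n = n₀ + Σ ν·ξ):
  R: 512 − 1(60.16) − 1(216.8) = 235
  M: 735 − 2(60.16) − 2(216.8) = 181
  U: 0 + 2(60.16) = 120.3
  Q: 0 + 1(216.8) = 216.8

181 kmol/h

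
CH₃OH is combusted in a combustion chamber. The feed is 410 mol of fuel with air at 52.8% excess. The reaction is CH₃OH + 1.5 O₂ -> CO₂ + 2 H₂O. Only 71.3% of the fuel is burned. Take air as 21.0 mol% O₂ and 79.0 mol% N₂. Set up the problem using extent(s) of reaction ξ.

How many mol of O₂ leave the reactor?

Stoichiometric O₂ = 1.5 × 410 = 615 mol; O₂ fed = 615 × 1.528 = 939.7 mol.
N₂ fed = 939.7 × 79/21 = 3535 mol.
Fuel reacted = 0.713 × 410 → ξ = 292.3 mol.
Outlet (n = n₀ + ν ξ):
  CH₃OH: 410 − 1(292.3) = 117.7
  O₂: 939.7 − 1.5(292.3) = 501.2
  N₂: 3535 (inert)
  CO₂: 0 + 1(292.3) = 292.3
  H₂O: 0 + 2(292.3) = 584.7

501 mol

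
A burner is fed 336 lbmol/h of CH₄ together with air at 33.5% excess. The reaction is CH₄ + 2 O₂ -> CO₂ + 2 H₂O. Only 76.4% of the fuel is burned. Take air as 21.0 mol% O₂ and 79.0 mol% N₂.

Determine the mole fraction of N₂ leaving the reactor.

Stoichiometric O₂ = 2 × 336 = 672 lbmol/h; O₂ fed = 672 × 1.335 = 897.1 lbmol/h.
N₂ fed = 897.1 × 79/21 = 3375 lbmol/h.
Fuel reacted = 0.764 × 336 → ξ = 256.7 lbmol/h.
Outlet (n = n₀ + ν ξ):
  CH₄: 336 − 1(256.7) = 79.3
  O₂: 897.1 − 2(256.7) = 383.7
  N₂: 3375 (inert)
  CO₂: 0 + 1(256.7) = 256.7
  H₂O: 0 + 2(256.7) = 513.4
Total out = 4608 lbmol/h; y_N₂ = 3375 / 4608 = 0.7324.

0.732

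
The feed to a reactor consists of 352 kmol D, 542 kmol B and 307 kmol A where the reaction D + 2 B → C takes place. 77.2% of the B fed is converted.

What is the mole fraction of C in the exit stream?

0.267

B reacted = 0.772 × 542 = 418.4 kmol; ν_B = −2, so ξ = 418.4/2 = 209.2 kmol.
Outlet amounts (n = n₀ + ν ξ):
  D: 352 − 1(209.2) = 142.8
  B: 542 − 2(209.2) = 123.6
  C: 0 + 1(209.2) = 209.2
  A: 307 (inert)
Total out = 782.6 kmol; y_C = 209.2 / 782.6 = 0.2673.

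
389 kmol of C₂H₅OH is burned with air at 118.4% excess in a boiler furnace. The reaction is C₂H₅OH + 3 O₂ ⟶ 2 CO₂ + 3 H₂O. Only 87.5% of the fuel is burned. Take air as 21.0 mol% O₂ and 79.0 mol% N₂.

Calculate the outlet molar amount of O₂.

1530 kmol

Stoichiometric O₂ = 3 × 389 = 1167 kmol; O₂ fed = 1167 × 2.184 = 2549 kmol.
N₂ fed = 2549 × 79/21 = 9588 kmol.
Fuel reacted = 0.875 × 389 → ξ = 340.4 kmol.
Outlet (n = n₀ + ν ξ):
  C₂H₅OH: 389 − 1(340.4) = 48.62
  O₂: 2549 − 3(340.4) = 1528
  N₂: 9588 (inert)
  CO₂: 0 + 2(340.4) = 680.8
  H₂O: 0 + 3(340.4) = 1021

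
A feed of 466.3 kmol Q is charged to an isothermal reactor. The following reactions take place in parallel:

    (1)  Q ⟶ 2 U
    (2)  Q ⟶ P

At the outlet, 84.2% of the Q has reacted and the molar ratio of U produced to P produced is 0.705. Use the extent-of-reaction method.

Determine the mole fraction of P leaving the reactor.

Conversion of Q: Q consumed = 0.842 × 466.3 = 392.6 kmol = 1ξ₁ + 1ξ₂.
Selectivity: 2ξ₁ / (1ξ₂) = 0.705 → ξ₁ = 0.3525 ξ₂.
Substitute: (1·0.3525 + 1) ξ₂ = 392.6 → ξ₂ = 290.3 kmol, ξ₁ = 102.3 kmol.
Outlet amounts (n = n₀ + Σ ν·ξ):
  Q: 466.3 − 1(102.3) − 1(290.3) = 73.68
  U: 0 + 2(102.3) = 204.7
  P: 0 + 1(290.3) = 290.3
Total out = 568.6 kmol; y_P = 290.3 / 568.6 = 0.5105.

0.511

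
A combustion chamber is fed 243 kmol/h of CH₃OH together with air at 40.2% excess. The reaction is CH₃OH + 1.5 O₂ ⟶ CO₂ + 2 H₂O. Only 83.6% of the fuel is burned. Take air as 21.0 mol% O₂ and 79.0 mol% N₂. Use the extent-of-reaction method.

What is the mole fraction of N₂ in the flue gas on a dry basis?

0.811

Stoichiometric O₂ = 1.5 × 243 = 364.5 kmol/h; O₂ fed = 364.5 × 1.402 = 511 kmol/h.
N₂ fed = 511 × 79/21 = 1922 kmol/h.
Fuel reacted = 0.836 × 243 → ξ = 203.1 kmol/h.
Outlet (n = n₀ + ν ξ):
  CH₃OH: 243 − 1(203.1) = 39.85
  O₂: 511 − 1.5(203.1) = 206.3
  N₂: 1922 (inert)
  CO₂: 0 + 1(203.1) = 203.1
  H₂O: 0 + 2(203.1) = 406.3
Dry total = 2372 kmol/h; y_N₂ (dry) = 1922 / 2372 = 0.8106.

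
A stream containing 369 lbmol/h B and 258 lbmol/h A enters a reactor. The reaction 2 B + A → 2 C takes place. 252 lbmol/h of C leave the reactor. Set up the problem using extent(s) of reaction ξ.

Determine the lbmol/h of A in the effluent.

132 lbmol/h

For C: n = n₀ + 2ξ → 252 = 0 + 2ξ, giving ξ = 126 lbmol/h.
Outlet amounts (n = n₀ + ν ξ):
  B: 369 − 2(126) = 117
  A: 258 − 1(126) = 132
  C: 0 + 2(126) = 252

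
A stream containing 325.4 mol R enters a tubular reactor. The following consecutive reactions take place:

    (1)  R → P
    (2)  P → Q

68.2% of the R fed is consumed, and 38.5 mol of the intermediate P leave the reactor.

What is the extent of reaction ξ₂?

Conversion of R: R consumed = 1ξ₁ = 0.682 × 325.4 → ξ₁ = 221.9 mol.
P balance: n_P = 0 + 1ξ₁ − 1ξ₂ = 38.5 → ξ₂ = (1·221.9 − 38.5)/1 = 183.4 mol.
Outlet amounts (n = n₀ + Σ ν·ξ):
  R: 325.4 − 1(221.9) = 103.5
  P: 0 + 1(221.9) − 1(183.4) = 38.5
  Q: 0 + 1(183.4) = 183.4

ξ₂ = 183 mol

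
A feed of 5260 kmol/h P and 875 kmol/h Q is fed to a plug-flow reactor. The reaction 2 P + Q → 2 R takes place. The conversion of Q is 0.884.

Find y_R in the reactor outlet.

0.289

Q reacted = 0.884 × 875 = 773.5 kmol/h; ν_Q = −1, so ξ = 773.5/1 = 773.5 kmol/h.
Outlet amounts (n = n₀ + ν ξ):
  P: 5260 − 2(773.5) = 3713
  Q: 875 − 1(773.5) = 101.5
  R: 0 + 2(773.5) = 1547
Total out = 5362 kmol/h; y_R = 1547 / 5362 = 0.2885.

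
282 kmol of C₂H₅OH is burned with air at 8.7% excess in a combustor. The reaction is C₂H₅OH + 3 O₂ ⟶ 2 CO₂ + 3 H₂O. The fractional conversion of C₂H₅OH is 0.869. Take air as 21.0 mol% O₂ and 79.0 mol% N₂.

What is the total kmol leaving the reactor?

4910 kmol

Stoichiometric O₂ = 3 × 282 = 846 kmol; O₂ fed = 846 × 1.087 = 919.6 kmol.
N₂ fed = 919.6 × 79/21 = 3459 kmol.
Fuel reacted = 0.869 × 282 → ξ = 245.1 kmol.
Outlet (n = n₀ + ν ξ):
  C₂H₅OH: 282 − 1(245.1) = 36.94
  O₂: 919.6 − 3(245.1) = 184.4
  N₂: 3459 (inert)
  CO₂: 0 + 2(245.1) = 490.1
  H₂O: 0 + 3(245.1) = 735.2
Total out = 36.94 + 184.4 + 3459 + 490.1 + 735.2 = 4906 kmol.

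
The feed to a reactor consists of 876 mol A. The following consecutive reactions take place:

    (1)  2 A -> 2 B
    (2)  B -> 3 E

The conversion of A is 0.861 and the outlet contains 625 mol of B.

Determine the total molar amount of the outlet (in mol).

1130 mol

Conversion of A: A consumed = 2ξ₁ = 0.861 × 876 → ξ₁ = 377.1 mol.
B balance: n_B = 0 + 2ξ₁ − 1ξ₂ = 625 → ξ₂ = (2·377.1 − 625)/1 = 129.2 mol.
Outlet amounts (n = n₀ + Σ ν·ξ):
  A: 876 − 2(377.1) = 121.8
  B: 0 + 2(377.1) − 1(129.2) = 625
  E: 0 + 3(129.2) = 387.7
Total out = 121.8 + 625 + 387.7 = 1134 mol.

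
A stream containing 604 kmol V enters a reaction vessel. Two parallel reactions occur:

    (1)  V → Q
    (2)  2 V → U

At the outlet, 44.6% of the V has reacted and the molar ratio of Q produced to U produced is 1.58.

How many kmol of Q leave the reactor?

Conversion of V: V consumed = 0.446 × 604 = 269.4 kmol = 1ξ₁ + 2ξ₂.
Selectivity: 1ξ₁ / (1ξ₂) = 1.58 → ξ₁ = 1.58 ξ₂.
Substitute: (1·1.58 + 2) ξ₂ = 269.4 → ξ₂ = 75.25 kmol, ξ₁ = 118.9 kmol.
Outlet amounts (n = n₀ + Σ ν·ξ):
  V: 604 − 1(118.9) − 2(75.25) = 334.6
  Q: 0 + 1(118.9) = 118.9
  U: 0 + 1(75.25) = 75.25

119 kmol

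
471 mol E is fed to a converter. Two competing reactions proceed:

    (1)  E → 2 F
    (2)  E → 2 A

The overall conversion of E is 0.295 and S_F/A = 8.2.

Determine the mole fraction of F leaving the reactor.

Conversion of E: E consumed = 0.295 × 471 = 138.9 mol = 1ξ₁ + 1ξ₂.
Selectivity: 2ξ₁ / (2ξ₂) = 8.2 → ξ₁ = 8.2 ξ₂.
Substitute: (1·8.2 + 1) ξ₂ = 138.9 → ξ₂ = 15.1 mol, ξ₁ = 123.8 mol.
Outlet amounts (n = n₀ + Σ ν·ξ):
  E: 471 − 1(123.8) − 1(15.1) = 332.1
  F: 0 + 2(123.8) = 247.7
  A: 0 + 2(15.1) = 30.21
Total out = 609.9 mol; y_F = 247.7 / 609.9 = 0.4061.

0.406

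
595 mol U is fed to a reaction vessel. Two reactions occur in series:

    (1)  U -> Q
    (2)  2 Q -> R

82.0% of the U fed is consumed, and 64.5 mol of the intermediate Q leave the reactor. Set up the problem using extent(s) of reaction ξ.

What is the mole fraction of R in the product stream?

0.552

Conversion of U: U consumed = 1ξ₁ = 0.82 × 595 → ξ₁ = 487.9 mol.
Q balance: n_Q = 0 + 1ξ₁ − 2ξ₂ = 64.5 → ξ₂ = (1·487.9 − 64.5)/2 = 211.7 mol.
Outlet amounts (n = n₀ + Σ ν·ξ):
  U: 595 − 1(487.9) = 107.1
  Q: 0 + 1(487.9) − 2(211.7) = 64.5
  R: 0 + 1(211.7) = 211.7
Total out = 383.3 mol; y_R = 211.7 / 383.3 = 0.5523.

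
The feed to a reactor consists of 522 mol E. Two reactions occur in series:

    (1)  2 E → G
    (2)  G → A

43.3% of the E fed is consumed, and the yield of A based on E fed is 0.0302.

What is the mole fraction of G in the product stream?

Conversion of E: E consumed = 2ξ₁ = 0.433 × 522 → ξ₁ = 113 mol.
Yield of A: 1ξ₂ / 522 = 0.0302 → ξ₂ = 15.76 mol.
Outlet amounts (n = n₀ + Σ ν·ξ):
  E: 522 − 2(113) = 296
  G: 0 + 1(113) − 1(15.76) = 97.25
  A: 0 + 1(15.76) = 15.76
Total out = 409 mol; y_G = 97.25 / 409 = 0.2378.

0.238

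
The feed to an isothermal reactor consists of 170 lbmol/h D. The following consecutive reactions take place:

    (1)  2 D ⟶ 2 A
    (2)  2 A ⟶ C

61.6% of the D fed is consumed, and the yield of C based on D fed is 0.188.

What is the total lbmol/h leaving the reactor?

138 lbmol/h

Conversion of D: D consumed = 2ξ₁ = 0.616 × 170 → ξ₁ = 52.36 lbmol/h.
Yield of C: 1ξ₂ / 170 = 0.188 → ξ₂ = 31.96 lbmol/h.
Outlet amounts (n = n₀ + Σ ν·ξ):
  D: 170 − 2(52.36) = 65.28
  A: 0 + 2(52.36) − 2(31.96) = 40.8
  C: 0 + 1(31.96) = 31.96
Total out = 65.28 + 40.8 + 31.96 = 138 lbmol/h.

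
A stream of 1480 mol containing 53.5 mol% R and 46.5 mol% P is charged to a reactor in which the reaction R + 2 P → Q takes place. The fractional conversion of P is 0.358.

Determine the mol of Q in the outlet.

123 mol

P reacted = 0.358 × 688.2 = 246.4 mol; ν_P = −2, so ξ = 246.4/2 = 123.2 mol.
Outlet amounts (n = n₀ + ν ξ):
  R: 791.8 − 1(123.2) = 668.6
  P: 688.2 − 2(123.2) = 441.8
  Q: 0 + 1(123.2) = 123.2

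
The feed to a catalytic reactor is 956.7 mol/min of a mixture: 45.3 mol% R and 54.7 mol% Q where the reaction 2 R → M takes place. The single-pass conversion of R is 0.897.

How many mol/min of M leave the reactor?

R reacted = 0.897 × 433.4 = 388.7 mol/min; ν_R = −2, so ξ = 388.7/2 = 194.4 mol/min.
Outlet amounts (n = n₀ + ν ξ):
  R: 433.4 − 2(194.4) = 44.64
  M: 0 + 1(194.4) = 194.4
  Q: 523.3 (inert)

194 mol/min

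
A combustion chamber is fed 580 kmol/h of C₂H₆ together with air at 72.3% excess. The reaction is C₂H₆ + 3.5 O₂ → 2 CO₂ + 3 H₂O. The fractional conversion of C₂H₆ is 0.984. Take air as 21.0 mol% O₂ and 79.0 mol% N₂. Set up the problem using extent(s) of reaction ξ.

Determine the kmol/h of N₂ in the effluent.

13200 kmol/h

Stoichiometric O₂ = 3.5 × 580 = 2030 kmol/h; O₂ fed = 2030 × 1.723 = 3498 kmol/h.
N₂ fed = 3498 × 79/21 = 13160 kmol/h.
Fuel reacted = 0.984 × 580 → ξ = 570.7 kmol/h.
Outlet (n = n₀ + ν ξ):
  C₂H₆: 580 − 1(570.7) = 9.28
  O₂: 3498 − 3.5(570.7) = 1500
  N₂: 13160 (inert)
  CO₂: 0 + 2(570.7) = 1141
  H₂O: 0 + 3(570.7) = 1712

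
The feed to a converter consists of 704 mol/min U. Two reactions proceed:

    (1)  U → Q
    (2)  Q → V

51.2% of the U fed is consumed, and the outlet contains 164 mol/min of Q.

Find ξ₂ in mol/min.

Conversion of U: U consumed = 1ξ₁ = 0.512 × 704 → ξ₁ = 360.4 mol/min.
Q balance: n_Q = 0 + 1ξ₁ − 1ξ₂ = 164 → ξ₂ = (1·360.4 − 164)/1 = 196.4 mol/min.
Outlet amounts (n = n₀ + Σ ν·ξ):
  U: 704 − 1(360.4) = 343.6
  Q: 0 + 1(360.4) − 1(196.4) = 164
  V: 0 + 1(196.4) = 196.4

ξ₂ = 196 mol/min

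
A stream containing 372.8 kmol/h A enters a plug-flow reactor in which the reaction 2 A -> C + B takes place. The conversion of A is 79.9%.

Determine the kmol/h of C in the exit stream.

149 kmol/h

A reacted = 0.799 × 372.8 = 297.9 kmol/h; ν_A = −2, so ξ = 297.9/2 = 148.9 kmol/h.
Outlet amounts (n = n₀ + ν ξ):
  A: 372.8 − 2(148.9) = 74.93
  C: 0 + 1(148.9) = 148.9
  B: 0 + 1(148.9) = 148.9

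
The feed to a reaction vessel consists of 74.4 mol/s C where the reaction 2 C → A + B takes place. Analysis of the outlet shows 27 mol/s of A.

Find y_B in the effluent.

For A: n = n₀ + 1ξ → 27 = 0 + 1ξ, giving ξ = 27 mol/s.
Outlet amounts (n = n₀ + ν ξ):
  C: 74.4 − 2(27) = 20.4
  A: 0 + 1(27) = 27
  B: 0 + 1(27) = 27
Total out = 74.4 mol/s; y_B = 27 / 74.4 = 0.3629.

0.363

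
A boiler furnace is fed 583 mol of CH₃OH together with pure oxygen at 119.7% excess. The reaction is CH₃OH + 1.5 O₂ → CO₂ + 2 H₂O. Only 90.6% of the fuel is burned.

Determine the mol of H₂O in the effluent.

1060 mol

Stoichiometric O₂ = 1.5 × 583 = 874.5 mol; O₂ fed = 874.5 × 2.197 = 1921 mol.
Fuel reacted = 0.906 × 583 → ξ = 528.2 mol.
Outlet (n = n₀ + ν ξ):
  CH₃OH: 583 − 1(528.2) = 54.8
  O₂: 1921 − 1.5(528.2) = 1129
  CO₂: 0 + 1(528.2) = 528.2
  H₂O: 0 + 2(528.2) = 1056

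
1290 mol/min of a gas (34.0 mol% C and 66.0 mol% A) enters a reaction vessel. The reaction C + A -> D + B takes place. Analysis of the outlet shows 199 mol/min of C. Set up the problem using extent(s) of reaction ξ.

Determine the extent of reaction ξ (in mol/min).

ξ = 240 mol/min

For C: n = n₀ − 1ξ → 199 = 438.6 − 1ξ, giving ξ = 239.6 mol/min.
Outlet amounts (n = n₀ + ν ξ):
  C: 438.6 − 1(239.6) = 199
  A: 851.4 − 1(239.6) = 611.8
  D: 0 + 1(239.6) = 239.6
  B: 0 + 1(239.6) = 239.6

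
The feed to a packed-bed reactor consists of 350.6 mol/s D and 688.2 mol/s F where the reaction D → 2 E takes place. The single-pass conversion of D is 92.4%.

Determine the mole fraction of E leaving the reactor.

D reacted = 0.924 × 350.6 = 324 mol/s; ν_D = −1, so ξ = 324/1 = 324 mol/s.
Outlet amounts (n = n₀ + ν ξ):
  D: 350.6 − 1(324) = 26.65
  E: 0 + 2(324) = 647.9
  F: 688.2 (inert)
Total out = 1363 mol/s; y_E = 647.9 / 1363 = 0.4754.

0.475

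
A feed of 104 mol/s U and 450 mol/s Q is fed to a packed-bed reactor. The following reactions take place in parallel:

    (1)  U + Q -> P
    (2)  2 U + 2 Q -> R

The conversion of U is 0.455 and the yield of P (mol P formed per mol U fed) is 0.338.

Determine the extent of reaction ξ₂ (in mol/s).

ξ₂ = 6.08 mol/s

Yield of P: 1ξ₁ / 104 = 0.338 → ξ₁ = 35.15 mol/s.
Conversion of U: 1ξ₁ + 2ξ₂ = 0.455 × 104 = 47.32 → ξ₂ = 6.084 mol/s.
Outlet amounts (n = n₀ + Σ ν·ξ):
  U: 104 − 1(35.15) − 2(6.084) = 56.68
  Q: 450 − 1(35.15) − 2(6.084) = 402.7
  P: 0 + 1(35.15) = 35.15
  R: 0 + 1(6.084) = 6.084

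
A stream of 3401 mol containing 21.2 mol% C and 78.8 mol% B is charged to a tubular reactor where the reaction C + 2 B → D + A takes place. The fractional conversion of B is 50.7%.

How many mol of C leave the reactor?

B reacted = 0.507 × 2680 = 1359 mol; ν_B = −2, so ξ = 1359/2 = 679.4 mol.
Outlet amounts (n = n₀ + ν ξ):
  C: 721 − 1(679.4) = 41.64
  B: 2680 − 2(679.4) = 1321
  D: 0 + 1(679.4) = 679.4
  A: 0 + 1(679.4) = 679.4

41.6 mol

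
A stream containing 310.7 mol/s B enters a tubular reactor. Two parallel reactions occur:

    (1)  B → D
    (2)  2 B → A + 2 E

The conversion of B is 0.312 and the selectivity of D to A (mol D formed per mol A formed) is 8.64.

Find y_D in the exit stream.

0.246

Conversion of B: B consumed = 0.312 × 310.7 = 96.94 mol/s = 1ξ₁ + 2ξ₂.
Selectivity: 1ξ₁ / (1ξ₂) = 8.64 → ξ₁ = 8.64 ξ₂.
Substitute: (1·8.64 + 2) ξ₂ = 96.94 → ξ₂ = 9.111 mol/s, ξ₁ = 78.72 mol/s.
Outlet amounts (n = n₀ + Σ ν·ξ):
  B: 310.7 − 1(78.72) − 2(9.111) = 213.8
  D: 0 + 1(78.72) = 78.72
  A: 0 + 1(9.111) = 9.111
  E: 0 + 2(9.111) = 18.22
Total out = 319.8 mol/s; y_D = 78.72 / 319.8 = 0.2461.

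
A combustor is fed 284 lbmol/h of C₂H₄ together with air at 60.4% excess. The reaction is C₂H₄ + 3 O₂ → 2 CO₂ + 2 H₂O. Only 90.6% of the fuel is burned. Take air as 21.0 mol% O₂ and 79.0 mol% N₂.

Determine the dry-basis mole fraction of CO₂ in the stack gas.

Stoichiometric O₂ = 3 × 284 = 852 lbmol/h; O₂ fed = 852 × 1.604 = 1367 lbmol/h.
N₂ fed = 1367 × 79/21 = 5141 lbmol/h.
Fuel reacted = 0.906 × 284 → ξ = 257.3 lbmol/h.
Outlet (n = n₀ + ν ξ):
  C₂H₄: 284 − 1(257.3) = 26.7
  O₂: 1367 − 3(257.3) = 594.7
  N₂: 5141 (inert)
  CO₂: 0 + 2(257.3) = 514.6
  H₂O: 0 + 2(257.3) = 514.6
Dry total = 6277 lbmol/h; y_CO₂ (dry) = 514.6 / 6277 = 0.08198.

0.082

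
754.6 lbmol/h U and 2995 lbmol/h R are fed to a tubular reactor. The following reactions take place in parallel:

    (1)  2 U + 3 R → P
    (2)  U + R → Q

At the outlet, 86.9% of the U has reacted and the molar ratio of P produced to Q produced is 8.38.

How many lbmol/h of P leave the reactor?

Conversion of U: U consumed = 0.869 × 754.6 = 655.7 lbmol/h = 2ξ₁ + 1ξ₂.
Selectivity: 1ξ₁ / (1ξ₂) = 8.38 → ξ₁ = 8.38 ξ₂.
Substitute: (2·8.38 + 1) ξ₂ = 655.7 → ξ₂ = 36.92 lbmol/h, ξ₁ = 309.4 lbmol/h.
Outlet amounts (n = n₀ + Σ ν·ξ):
  U: 754.6 − 2(309.4) − 1(36.92) = 98.85
  R: 2995 − 3(309.4) − 1(36.92) = 2030
  P: 0 + 1(309.4) = 309.4
  Q: 0 + 1(36.92) = 36.92

309 lbmol/h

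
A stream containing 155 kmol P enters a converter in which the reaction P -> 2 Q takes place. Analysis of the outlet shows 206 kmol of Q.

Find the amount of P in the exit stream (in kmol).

For Q: n = n₀ + 2ξ → 206 = 0 + 2ξ, giving ξ = 103 kmol.
Outlet amounts (n = n₀ + ν ξ):
  P: 155 − 1(103) = 52
  Q: 0 + 2(103) = 206

52 kmol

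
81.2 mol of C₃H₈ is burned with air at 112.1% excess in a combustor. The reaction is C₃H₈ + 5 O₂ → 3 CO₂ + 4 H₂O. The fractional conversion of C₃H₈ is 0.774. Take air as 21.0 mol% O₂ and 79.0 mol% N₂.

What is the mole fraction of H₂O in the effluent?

0.0592

Stoichiometric O₂ = 5 × 81.2 = 406 mol; O₂ fed = 406 × 2.121 = 861.1 mol.
N₂ fed = 861.1 × 79/21 = 3239 mol.
Fuel reacted = 0.774 × 81.2 → ξ = 62.85 mol.
Outlet (n = n₀ + ν ξ):
  C₃H₈: 81.2 − 1(62.85) = 18.35
  O₂: 861.1 − 5(62.85) = 546.9
  N₂: 3239 (inert)
  CO₂: 0 + 3(62.85) = 188.5
  H₂O: 0 + 4(62.85) = 251.4
Total out = 4245 mol; y_H₂O = 251.4 / 4245 = 0.05923.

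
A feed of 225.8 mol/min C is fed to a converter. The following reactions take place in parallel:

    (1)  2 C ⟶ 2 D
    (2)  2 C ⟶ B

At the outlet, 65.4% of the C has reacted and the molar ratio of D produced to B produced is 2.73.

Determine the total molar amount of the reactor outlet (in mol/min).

Conversion of C: C consumed = 0.654 × 225.8 = 147.7 mol/min = 2ξ₁ + 2ξ₂.
Selectivity: 2ξ₁ / (1ξ₂) = 2.73 → ξ₁ = 1.365 ξ₂.
Substitute: (2·1.365 + 2) ξ₂ = 147.7 → ξ₂ = 31.22 mol/min, ξ₁ = 42.62 mol/min.
Outlet amounts (n = n₀ + Σ ν·ξ):
  C: 225.8 − 2(42.62) − 2(31.22) = 78.13
  D: 0 + 2(42.62) = 85.23
  B: 0 + 1(31.22) = 31.22
Total out = 78.13 + 85.23 + 31.22 = 194.6 mol/min.

195 mol/min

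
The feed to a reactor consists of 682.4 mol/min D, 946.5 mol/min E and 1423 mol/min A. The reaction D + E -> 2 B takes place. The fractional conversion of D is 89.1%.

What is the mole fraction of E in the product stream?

D reacted = 0.891 × 682.4 = 608 mol/min; ν_D = −1, so ξ = 608/1 = 608 mol/min.
Outlet amounts (n = n₀ + ν ξ):
  D: 682.4 − 1(608) = 74.38
  E: 946.5 − 1(608) = 338.5
  B: 0 + 2(608) = 1216
  A: 1423 (inert)
Total out = 3052 mol/min; y_E = 338.5 / 3052 = 0.1109.

0.111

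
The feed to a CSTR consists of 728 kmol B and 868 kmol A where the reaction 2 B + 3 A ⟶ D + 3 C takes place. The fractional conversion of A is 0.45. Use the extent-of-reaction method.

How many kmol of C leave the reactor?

391 kmol

A reacted = 0.45 × 868 = 390.6 kmol; ν_A = −3, so ξ = 390.6/3 = 130.2 kmol.
Outlet amounts (n = n₀ + ν ξ):
  B: 728 − 2(130.2) = 467.6
  A: 868 − 3(130.2) = 477.4
  D: 0 + 1(130.2) = 130.2
  C: 0 + 3(130.2) = 390.6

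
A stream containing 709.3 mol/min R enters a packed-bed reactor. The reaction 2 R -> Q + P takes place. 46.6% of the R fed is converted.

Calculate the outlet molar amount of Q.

165 mol/min

R reacted = 0.466 × 709.3 = 330.5 mol/min; ν_R = −2, so ξ = 330.5/2 = 165.3 mol/min.
Outlet amounts (n = n₀ + ν ξ):
  R: 709.3 − 2(165.3) = 378.8
  Q: 0 + 1(165.3) = 165.3
  P: 0 + 1(165.3) = 165.3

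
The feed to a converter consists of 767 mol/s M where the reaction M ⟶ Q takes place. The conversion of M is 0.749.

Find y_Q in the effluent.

0.749

M reacted = 0.749 × 767 = 574.5 mol/s; ν_M = −1, so ξ = 574.5/1 = 574.5 mol/s.
Outlet amounts (n = n₀ + ν ξ):
  M: 767 − 1(574.5) = 192.5
  Q: 0 + 1(574.5) = 574.5
Total out = 767 mol/s; y_Q = 574.5 / 767 = 0.749.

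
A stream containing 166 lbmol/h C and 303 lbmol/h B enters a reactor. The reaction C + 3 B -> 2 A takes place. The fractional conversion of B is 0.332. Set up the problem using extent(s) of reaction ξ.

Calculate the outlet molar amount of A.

B reacted = 0.332 × 303 = 100.6 lbmol/h; ν_B = −3, so ξ = 100.6/3 = 33.53 lbmol/h.
Outlet amounts (n = n₀ + ν ξ):
  C: 166 − 1(33.53) = 132.5
  B: 303 − 3(33.53) = 202.4
  A: 0 + 2(33.53) = 67.06

67.1 lbmol/h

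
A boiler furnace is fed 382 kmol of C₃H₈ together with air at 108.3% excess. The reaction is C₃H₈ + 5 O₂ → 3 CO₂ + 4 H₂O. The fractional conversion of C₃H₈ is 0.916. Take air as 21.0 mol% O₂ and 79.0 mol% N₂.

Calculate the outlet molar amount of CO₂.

1050 kmol

Stoichiometric O₂ = 5 × 382 = 1910 kmol; O₂ fed = 1910 × 2.083 = 3979 kmol.
N₂ fed = 3979 × 79/21 = 14970 kmol.
Fuel reacted = 0.916 × 382 → ξ = 349.9 kmol.
Outlet (n = n₀ + ν ξ):
  C₃H₈: 382 − 1(349.9) = 32.09
  O₂: 3979 − 5(349.9) = 2229
  N₂: 14970 (inert)
  CO₂: 0 + 3(349.9) = 1050
  H₂O: 0 + 4(349.9) = 1400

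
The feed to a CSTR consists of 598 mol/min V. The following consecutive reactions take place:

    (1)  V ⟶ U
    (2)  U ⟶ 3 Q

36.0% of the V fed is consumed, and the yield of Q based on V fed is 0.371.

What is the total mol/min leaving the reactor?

746 mol/min

Conversion of V: V consumed = 1ξ₁ = 0.36 × 598 → ξ₁ = 215.3 mol/min.
Yield of Q: 3ξ₂ / 598 = 0.371 → ξ₂ = 73.95 mol/min.
Outlet amounts (n = n₀ + Σ ν·ξ):
  V: 598 − 1(215.3) = 382.7
  U: 0 + 1(215.3) − 1(73.95) = 141.3
  Q: 0 + 3(73.95) = 221.9
Total out = 382.7 + 141.3 + 221.9 = 745.9 mol/min.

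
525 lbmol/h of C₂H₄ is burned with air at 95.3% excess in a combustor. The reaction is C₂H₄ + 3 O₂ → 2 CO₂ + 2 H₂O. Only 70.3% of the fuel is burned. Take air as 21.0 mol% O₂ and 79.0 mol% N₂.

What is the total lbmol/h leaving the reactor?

Stoichiometric O₂ = 3 × 525 = 1575 lbmol/h; O₂ fed = 1575 × 1.953 = 3076 lbmol/h.
N₂ fed = 3076 × 79/21 = 11570 lbmol/h.
Fuel reacted = 0.703 × 525 → ξ = 369.1 lbmol/h.
Outlet (n = n₀ + ν ξ):
  C₂H₄: 525 − 1(369.1) = 155.9
  O₂: 3076 − 3(369.1) = 1969
  N₂: 11570 (inert)
  CO₂: 0 + 2(369.1) = 738.1
  H₂O: 0 + 2(369.1) = 738.1
Total out = 155.9 + 1969 + 11570 + 738.1 + 738.1 = 15170 lbmol/h.

15200 lbmol/h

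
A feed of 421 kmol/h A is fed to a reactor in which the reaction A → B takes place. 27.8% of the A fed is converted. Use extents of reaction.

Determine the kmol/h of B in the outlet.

117 kmol/h

A reacted = 0.278 × 421 = 117 kmol/h; ν_A = −1, so ξ = 117/1 = 117 kmol/h.
Outlet amounts (n = n₀ + ν ξ):
  A: 421 − 1(117) = 304
  B: 0 + 1(117) = 117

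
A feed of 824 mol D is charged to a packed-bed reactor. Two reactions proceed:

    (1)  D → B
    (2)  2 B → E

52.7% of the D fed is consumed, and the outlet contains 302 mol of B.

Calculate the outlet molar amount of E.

66.1 mol

Conversion of D: D consumed = 1ξ₁ = 0.527 × 824 → ξ₁ = 434.2 mol.
B balance: n_B = 0 + 1ξ₁ − 2ξ₂ = 302 → ξ₂ = (1·434.2 − 302)/2 = 66.12 mol.
Outlet amounts (n = n₀ + Σ ν·ξ):
  D: 824 − 1(434.2) = 389.8
  B: 0 + 1(434.2) − 2(66.12) = 302
  E: 0 + 1(66.12) = 66.12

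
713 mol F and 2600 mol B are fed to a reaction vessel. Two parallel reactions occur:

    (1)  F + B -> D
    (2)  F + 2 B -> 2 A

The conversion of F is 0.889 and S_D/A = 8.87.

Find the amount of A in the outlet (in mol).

Conversion of F: F consumed = 0.889 × 713 = 633.9 mol = 1ξ₁ + 1ξ₂.
Selectivity: 1ξ₁ / (2ξ₂) = 8.87 → ξ₁ = 17.74 ξ₂.
Substitute: (1·17.74 + 1) ξ₂ = 633.9 → ξ₂ = 33.82 mol, ξ₁ = 600 mol.
Outlet amounts (n = n₀ + Σ ν·ξ):
  F: 713 − 1(600) − 1(33.82) = 79.14
  B: 2600 − 1(600) − 2(33.82) = 1932
  D: 0 + 1(600) = 600
  A: 0 + 2(33.82) = 67.65

67.6 mol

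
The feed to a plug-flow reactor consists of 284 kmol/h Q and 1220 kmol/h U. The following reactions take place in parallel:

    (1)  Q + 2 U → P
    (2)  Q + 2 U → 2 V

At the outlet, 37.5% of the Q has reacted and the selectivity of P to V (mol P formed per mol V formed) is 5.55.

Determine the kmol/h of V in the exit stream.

Conversion of Q: Q consumed = 0.375 × 284 = 106.5 kmol/h = 1ξ₁ + 1ξ₂.
Selectivity: 1ξ₁ / (2ξ₂) = 5.55 → ξ₁ = 11.1 ξ₂.
Substitute: (1·11.1 + 1) ξ₂ = 106.5 → ξ₂ = 8.802 kmol/h, ξ₁ = 97.7 kmol/h.
Outlet amounts (n = n₀ + Σ ν·ξ):
  Q: 284 − 1(97.7) − 1(8.802) = 177.5
  U: 1220 − 2(97.7) − 2(8.802) = 1007
  P: 0 + 1(97.7) = 97.7
  V: 0 + 2(8.802) = 17.6

17.6 kmol/h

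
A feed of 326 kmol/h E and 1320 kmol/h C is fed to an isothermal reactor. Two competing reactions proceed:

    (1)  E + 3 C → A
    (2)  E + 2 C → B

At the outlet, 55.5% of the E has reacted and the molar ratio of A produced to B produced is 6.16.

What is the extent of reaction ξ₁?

ξ₁ = 156 kmol/h

Conversion of E: E consumed = 0.555 × 326 = 180.9 kmol/h = 1ξ₁ + 1ξ₂.
Selectivity: 1ξ₁ / (1ξ₂) = 6.16 → ξ₁ = 6.16 ξ₂.
Substitute: (1·6.16 + 1) ξ₂ = 180.9 → ξ₂ = 25.27 kmol/h, ξ₁ = 155.7 kmol/h.
Outlet amounts (n = n₀ + Σ ν·ξ):
  E: 326 − 1(155.7) − 1(25.27) = 145.1
  C: 1320 − 3(155.7) − 2(25.27) = 802.5
  A: 0 + 1(155.7) = 155.7
  B: 0 + 1(25.27) = 25.27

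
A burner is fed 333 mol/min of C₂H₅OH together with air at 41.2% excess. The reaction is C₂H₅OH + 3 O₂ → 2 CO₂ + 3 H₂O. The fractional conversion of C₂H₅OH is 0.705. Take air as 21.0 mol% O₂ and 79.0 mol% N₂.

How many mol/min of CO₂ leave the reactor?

Stoichiometric O₂ = 3 × 333 = 999 mol/min; O₂ fed = 999 × 1.412 = 1411 mol/min.
N₂ fed = 1411 × 79/21 = 5306 mol/min.
Fuel reacted = 0.705 × 333 → ξ = 234.8 mol/min.
Outlet (n = n₀ + ν ξ):
  C₂H₅OH: 333 − 1(234.8) = 98.24
  O₂: 1411 − 3(234.8) = 706.3
  N₂: 5306 (inert)
  CO₂: 0 + 2(234.8) = 469.5
  H₂O: 0 + 3(234.8) = 704.3

470 mol/min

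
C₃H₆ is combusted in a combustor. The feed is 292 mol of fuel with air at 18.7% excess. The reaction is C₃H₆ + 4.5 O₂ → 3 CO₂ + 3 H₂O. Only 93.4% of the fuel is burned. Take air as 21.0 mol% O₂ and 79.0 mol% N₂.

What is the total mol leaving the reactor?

7860 mol

Stoichiometric O₂ = 4.5 × 292 = 1314 mol; O₂ fed = 1314 × 1.187 = 1560 mol.
N₂ fed = 1560 × 79/21 = 5868 mol.
Fuel reacted = 0.934 × 292 → ξ = 272.7 mol.
Outlet (n = n₀ + ν ξ):
  C₃H₆: 292 − 1(272.7) = 19.27
  O₂: 1560 − 4.5(272.7) = 332.4
  N₂: 5868 (inert)
  CO₂: 0 + 3(272.7) = 818.2
  H₂O: 0 + 3(272.7) = 818.2
Total out = 19.27 + 332.4 + 5868 + 818.2 + 818.2 = 7856 mol.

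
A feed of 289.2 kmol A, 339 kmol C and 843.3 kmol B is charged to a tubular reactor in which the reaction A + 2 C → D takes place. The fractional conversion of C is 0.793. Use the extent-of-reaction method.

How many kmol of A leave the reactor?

155 kmol

C reacted = 0.793 × 339 = 268.8 kmol; ν_C = −2, so ξ = 268.8/2 = 134.4 kmol.
Outlet amounts (n = n₀ + ν ξ):
  A: 289.2 − 1(134.4) = 154.8
  C: 339 − 2(134.4) = 70.17
  D: 0 + 1(134.4) = 134.4
  B: 843.3 (inert)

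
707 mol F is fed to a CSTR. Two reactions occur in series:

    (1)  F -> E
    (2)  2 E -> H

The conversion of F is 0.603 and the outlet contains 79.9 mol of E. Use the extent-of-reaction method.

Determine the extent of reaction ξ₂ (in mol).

Conversion of F: F consumed = 1ξ₁ = 0.603 × 707 → ξ₁ = 426.3 mol.
E balance: n_E = 0 + 1ξ₁ − 2ξ₂ = 79.9 → ξ₂ = (1·426.3 − 79.9)/2 = 173.2 mol.
Outlet amounts (n = n₀ + Σ ν·ξ):
  F: 707 − 1(426.3) = 280.7
  E: 0 + 1(426.3) − 2(173.2) = 79.9
  H: 0 + 1(173.2) = 173.2

ξ₂ = 173 mol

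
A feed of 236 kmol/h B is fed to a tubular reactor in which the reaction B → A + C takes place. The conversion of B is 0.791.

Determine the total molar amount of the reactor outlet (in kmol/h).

423 kmol/h

B reacted = 0.791 × 236 = 186.7 kmol/h; ν_B = −1, so ξ = 186.7/1 = 186.7 kmol/h.
Outlet amounts (n = n₀ + ν ξ):
  B: 236 − 1(186.7) = 49.32
  A: 0 + 1(186.7) = 186.7
  C: 0 + 1(186.7) = 186.7
Total out = 49.32 + 186.7 + 186.7 = 422.7 kmol/h.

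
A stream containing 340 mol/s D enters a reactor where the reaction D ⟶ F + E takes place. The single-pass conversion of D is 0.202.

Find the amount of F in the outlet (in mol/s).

D reacted = 0.202 × 340 = 68.68 mol/s; ν_D = −1, so ξ = 68.68/1 = 68.68 mol/s.
Outlet amounts (n = n₀ + ν ξ):
  D: 340 − 1(68.68) = 271.3
  F: 0 + 1(68.68) = 68.68
  E: 0 + 1(68.68) = 68.68

68.7 mol/s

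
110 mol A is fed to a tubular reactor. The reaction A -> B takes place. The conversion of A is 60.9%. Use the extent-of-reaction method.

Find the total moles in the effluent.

110 mol

A reacted = 0.609 × 110 = 66.99 mol; ν_A = −1, so ξ = 66.99/1 = 66.99 mol.
Outlet amounts (n = n₀ + ν ξ):
  A: 110 − 1(66.99) = 43.01
  B: 0 + 1(66.99) = 66.99
Total out = 43.01 + 66.99 = 110 mol.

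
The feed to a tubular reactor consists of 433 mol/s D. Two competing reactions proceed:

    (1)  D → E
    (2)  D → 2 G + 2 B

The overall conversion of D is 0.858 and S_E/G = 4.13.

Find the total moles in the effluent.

553 mol/s

Conversion of D: D consumed = 0.858 × 433 = 371.5 mol/s = 1ξ₁ + 1ξ₂.
Selectivity: 1ξ₁ / (2ξ₂) = 4.13 → ξ₁ = 8.26 ξ₂.
Substitute: (1·8.26 + 1) ξ₂ = 371.5 → ξ₂ = 40.12 mol/s, ξ₁ = 331.4 mol/s.
Outlet amounts (n = n₀ + Σ ν·ξ):
  D: 433 − 1(331.4) − 1(40.12) = 61.49
  E: 0 + 1(331.4) = 331.4
  G: 0 + 2(40.12) = 80.24
  B: 0 + 2(40.12) = 80.24
Total out = 61.49 + 331.4 + 80.24 + 80.24 = 553.4 mol/s.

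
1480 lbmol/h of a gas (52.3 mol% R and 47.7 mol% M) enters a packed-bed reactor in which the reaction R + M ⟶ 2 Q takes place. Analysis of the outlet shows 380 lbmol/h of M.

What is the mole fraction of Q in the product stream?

For M: n = n₀ − 1ξ → 380 = 706 − 1ξ, giving ξ = 326 lbmol/h.
Outlet amounts (n = n₀ + ν ξ):
  R: 774 − 1(326) = 448.1
  M: 706 − 1(326) = 380
  Q: 0 + 2(326) = 651.9
Total out = 1480 lbmol/h; y_Q = 651.9 / 1480 = 0.4405.

0.44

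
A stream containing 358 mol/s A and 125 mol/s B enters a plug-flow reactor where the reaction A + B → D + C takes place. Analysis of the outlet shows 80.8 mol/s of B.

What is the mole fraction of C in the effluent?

0.0915

For B: n = n₀ − 1ξ → 80.8 = 125 − 1ξ, giving ξ = 44.2 mol/s.
Outlet amounts (n = n₀ + ν ξ):
  A: 358 − 1(44.2) = 313.8
  B: 125 − 1(44.2) = 80.8
  D: 0 + 1(44.2) = 44.2
  C: 0 + 1(44.2) = 44.2
Total out = 483 mol/s; y_C = 44.2 / 483 = 0.09151.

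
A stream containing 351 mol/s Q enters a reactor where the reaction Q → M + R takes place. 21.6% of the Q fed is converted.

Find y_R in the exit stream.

0.178

Q reacted = 0.216 × 351 = 75.82 mol/s; ν_Q = −1, so ξ = 75.82/1 = 75.82 mol/s.
Outlet amounts (n = n₀ + ν ξ):
  Q: 351 − 1(75.82) = 275.2
  M: 0 + 1(75.82) = 75.82
  R: 0 + 1(75.82) = 75.82
Total out = 426.8 mol/s; y_R = 75.82 / 426.8 = 0.1776.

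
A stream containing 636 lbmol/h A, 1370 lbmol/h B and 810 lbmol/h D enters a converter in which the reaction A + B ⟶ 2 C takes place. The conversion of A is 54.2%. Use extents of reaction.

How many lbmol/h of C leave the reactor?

A reacted = 0.542 × 636 = 344.7 lbmol/h; ν_A = −1, so ξ = 344.7/1 = 344.7 lbmol/h.
Outlet amounts (n = n₀ + ν ξ):
  A: 636 − 1(344.7) = 291.3
  B: 1370 − 1(344.7) = 1025
  C: 0 + 2(344.7) = 689.4
  D: 810 (inert)

689 lbmol/h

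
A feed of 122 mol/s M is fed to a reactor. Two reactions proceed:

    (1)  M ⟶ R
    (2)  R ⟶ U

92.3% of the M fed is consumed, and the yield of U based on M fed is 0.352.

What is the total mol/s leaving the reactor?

122 mol/s

Conversion of M: M consumed = 1ξ₁ = 0.923 × 122 → ξ₁ = 112.6 mol/s.
Yield of U: 1ξ₂ / 122 = 0.352 → ξ₂ = 42.94 mol/s.
Outlet amounts (n = n₀ + Σ ν·ξ):
  M: 122 − 1(112.6) = 9.394
  R: 0 + 1(112.6) − 1(42.94) = 69.66
  U: 0 + 1(42.94) = 42.94
Total out = 9.394 + 69.66 + 42.94 = 122 mol/s.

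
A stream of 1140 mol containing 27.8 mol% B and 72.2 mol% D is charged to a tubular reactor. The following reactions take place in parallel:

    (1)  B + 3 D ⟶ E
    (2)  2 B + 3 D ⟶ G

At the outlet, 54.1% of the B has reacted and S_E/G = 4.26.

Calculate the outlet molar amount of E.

117 mol

Conversion of B: B consumed = 0.541 × 316.9 = 171.5 mol = 1ξ₁ + 2ξ₂.
Selectivity: 1ξ₁ / (1ξ₂) = 4.26 → ξ₁ = 4.26 ξ₂.
Substitute: (1·4.26 + 2) ξ₂ = 171.5 → ξ₂ = 27.39 mol, ξ₁ = 116.7 mol.
Outlet amounts (n = n₀ + Σ ν·ξ):
  B: 316.9 − 1(116.7) − 2(27.39) = 145.5
  D: 823.1 − 3(116.7) − 3(27.39) = 390.9
  E: 0 + 1(116.7) = 116.7
  G: 0 + 1(27.39) = 27.39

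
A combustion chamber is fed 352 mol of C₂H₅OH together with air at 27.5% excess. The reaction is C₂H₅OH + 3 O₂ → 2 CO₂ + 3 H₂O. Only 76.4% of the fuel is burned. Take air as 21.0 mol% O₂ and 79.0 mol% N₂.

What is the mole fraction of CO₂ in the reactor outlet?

Stoichiometric O₂ = 3 × 352 = 1056 mol; O₂ fed = 1056 × 1.275 = 1346 mol.
N₂ fed = 1346 × 79/21 = 5065 mol.
Fuel reacted = 0.764 × 352 → ξ = 268.9 mol.
Outlet (n = n₀ + ν ξ):
  C₂H₅OH: 352 − 1(268.9) = 83.07
  O₂: 1346 − 3(268.9) = 539.6
  N₂: 5065 (inert)
  CO₂: 0 + 2(268.9) = 537.9
  H₂O: 0 + 3(268.9) = 806.8
Total out = 7032 mol; y_CO₂ = 537.9 / 7032 = 0.07648.

0.0765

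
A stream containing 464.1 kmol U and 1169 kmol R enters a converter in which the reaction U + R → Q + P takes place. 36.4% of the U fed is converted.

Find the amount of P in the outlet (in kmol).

U reacted = 0.364 × 464.1 = 168.9 kmol; ν_U = −1, so ξ = 168.9/1 = 168.9 kmol.
Outlet amounts (n = n₀ + ν ξ):
  U: 464.1 − 1(168.9) = 295.2
  R: 1169 − 1(168.9) = 1000
  Q: 0 + 1(168.9) = 168.9
  P: 0 + 1(168.9) = 168.9

169 kmol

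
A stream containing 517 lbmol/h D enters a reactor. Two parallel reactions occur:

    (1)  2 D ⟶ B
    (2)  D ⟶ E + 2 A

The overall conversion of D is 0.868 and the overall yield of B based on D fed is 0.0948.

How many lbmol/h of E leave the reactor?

Yield of B: 1ξ₁ / 517 = 0.0948 → ξ₁ = 49.01 lbmol/h.
Conversion of D: 2ξ₁ + 1ξ₂ = 0.868 × 517 = 448.8 → ξ₂ = 350.7 lbmol/h.
Outlet amounts (n = n₀ + Σ ν·ξ):
  D: 517 − 2(49.01) − 1(350.7) = 68.24
  B: 0 + 1(49.01) = 49.01
  E: 0 + 1(350.7) = 350.7
  A: 0 + 2(350.7) = 701.5

351 lbmol/h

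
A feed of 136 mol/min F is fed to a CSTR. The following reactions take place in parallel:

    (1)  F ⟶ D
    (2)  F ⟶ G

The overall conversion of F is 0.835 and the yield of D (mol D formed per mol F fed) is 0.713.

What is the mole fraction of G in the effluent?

Yield of D: 1ξ₁ / 136 = 0.713 → ξ₁ = 96.97 mol/min.
Conversion of F: 1ξ₁ + 1ξ₂ = 0.835 × 136 = 113.6 → ξ₂ = 16.59 mol/min.
Outlet amounts (n = n₀ + Σ ν·ξ):
  F: 136 − 1(96.97) − 1(16.59) = 22.44
  D: 0 + 1(96.97) = 96.97
  G: 0 + 1(16.59) = 16.59
Total out = 136 mol/min; y_G = 16.59 / 136 = 0.122.

0.122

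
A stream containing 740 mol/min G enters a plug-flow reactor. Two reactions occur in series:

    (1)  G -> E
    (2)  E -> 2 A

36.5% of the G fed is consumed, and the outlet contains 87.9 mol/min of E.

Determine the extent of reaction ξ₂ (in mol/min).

ξ₂ = 182 mol/min

Conversion of G: G consumed = 1ξ₁ = 0.365 × 740 → ξ₁ = 270.1 mol/min.
E balance: n_E = 0 + 1ξ₁ − 1ξ₂ = 87.9 → ξ₂ = (1·270.1 − 87.9)/1 = 182.2 mol/min.
Outlet amounts (n = n₀ + Σ ν·ξ):
  G: 740 − 1(270.1) = 469.9
  E: 0 + 1(270.1) − 1(182.2) = 87.9
  A: 0 + 2(182.2) = 364.4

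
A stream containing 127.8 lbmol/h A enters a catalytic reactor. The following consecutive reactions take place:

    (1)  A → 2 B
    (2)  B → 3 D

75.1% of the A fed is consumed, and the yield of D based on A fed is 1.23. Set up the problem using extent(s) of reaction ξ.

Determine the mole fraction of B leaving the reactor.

0.425

Conversion of A: A consumed = 1ξ₁ = 0.751 × 127.8 → ξ₁ = 95.98 lbmol/h.
Yield of D: 3ξ₂ / 127.8 = 1.23 → ξ₂ = 52.4 lbmol/h.
Outlet amounts (n = n₀ + Σ ν·ξ):
  A: 127.8 − 1(95.98) = 31.82
  B: 0 + 2(95.98) − 1(52.4) = 139.6
  D: 0 + 3(52.4) = 157.2
Total out = 328.6 lbmol/h; y_B = 139.6 / 328.6 = 0.4247.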